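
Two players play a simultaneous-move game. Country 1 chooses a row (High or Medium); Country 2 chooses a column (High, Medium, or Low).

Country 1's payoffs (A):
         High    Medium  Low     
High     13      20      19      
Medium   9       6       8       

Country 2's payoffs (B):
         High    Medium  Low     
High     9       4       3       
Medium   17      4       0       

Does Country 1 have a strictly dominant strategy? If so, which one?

High

Check whether one of Country 1's strategies beats all alternatives regardless of what the opponent does.
High strictly dominates: vs High: 13 > 9; vs Medium: 20 > 6; vs Low: 19 > 8.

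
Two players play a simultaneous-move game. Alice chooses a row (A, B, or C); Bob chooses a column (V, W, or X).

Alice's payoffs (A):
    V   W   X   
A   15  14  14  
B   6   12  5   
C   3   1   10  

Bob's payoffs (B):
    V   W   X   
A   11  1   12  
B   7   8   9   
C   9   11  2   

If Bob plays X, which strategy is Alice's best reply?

With Bob fixed at X, Alice's payoffs are: A → 14, B → 5, C → 10.
The maximum is 14, achieved by A.

A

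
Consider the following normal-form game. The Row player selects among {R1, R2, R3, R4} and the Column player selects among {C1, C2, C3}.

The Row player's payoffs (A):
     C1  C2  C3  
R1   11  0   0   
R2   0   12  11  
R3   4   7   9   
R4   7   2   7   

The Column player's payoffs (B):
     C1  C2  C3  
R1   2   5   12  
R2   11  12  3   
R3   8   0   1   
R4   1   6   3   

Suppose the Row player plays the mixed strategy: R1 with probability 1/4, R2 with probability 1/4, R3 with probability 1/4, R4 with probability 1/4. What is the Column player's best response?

C2

Compute the Column player's expected payoff from each pure strategy against the given mix.
C1: (1/4)·2 + (1/4)·11 + (1/4)·8 + (1/4)·1 = 11/2
C2: (1/4)·5 + (1/4)·12 + (1/4)·0 + (1/4)·6 = 23/4
C3: (1/4)·12 + (1/4)·3 + (1/4)·1 + (1/4)·3 = 19/4
Highest expected payoff is 23/4, from C2.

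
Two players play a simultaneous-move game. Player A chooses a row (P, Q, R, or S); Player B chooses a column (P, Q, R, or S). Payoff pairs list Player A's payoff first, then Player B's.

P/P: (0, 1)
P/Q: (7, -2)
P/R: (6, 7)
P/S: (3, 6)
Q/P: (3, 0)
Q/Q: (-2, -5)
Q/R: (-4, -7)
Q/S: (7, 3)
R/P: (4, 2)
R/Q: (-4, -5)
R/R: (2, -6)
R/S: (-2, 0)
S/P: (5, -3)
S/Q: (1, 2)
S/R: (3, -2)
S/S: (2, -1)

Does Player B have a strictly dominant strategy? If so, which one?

Check whether one of Player B's strategies beats all alternatives regardless of what the opponent does.
P is not dominant: against P, R gives 7 > 1.
Q is not dominant: against P, P gives 1 > -2.
R is not dominant: against Q, P gives 0 > -7.
S is not dominant: against P, R gives 7 > 6.
No single strategy is best against every opponent action.

No strictly dominant strategy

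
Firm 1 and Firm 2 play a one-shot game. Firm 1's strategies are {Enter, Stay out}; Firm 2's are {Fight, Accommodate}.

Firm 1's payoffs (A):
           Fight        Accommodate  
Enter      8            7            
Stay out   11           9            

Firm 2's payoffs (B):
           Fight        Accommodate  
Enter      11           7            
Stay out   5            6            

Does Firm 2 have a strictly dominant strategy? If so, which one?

None

Check whether one of Firm 2's strategies beats all alternatives regardless of what the opponent does.
Fight is not dominant: against Stay out, Accommodate gives 6 > 5.
Accommodate is not dominant: against Enter, Fight gives 11 > 7.
No single strategy is best against every opponent action.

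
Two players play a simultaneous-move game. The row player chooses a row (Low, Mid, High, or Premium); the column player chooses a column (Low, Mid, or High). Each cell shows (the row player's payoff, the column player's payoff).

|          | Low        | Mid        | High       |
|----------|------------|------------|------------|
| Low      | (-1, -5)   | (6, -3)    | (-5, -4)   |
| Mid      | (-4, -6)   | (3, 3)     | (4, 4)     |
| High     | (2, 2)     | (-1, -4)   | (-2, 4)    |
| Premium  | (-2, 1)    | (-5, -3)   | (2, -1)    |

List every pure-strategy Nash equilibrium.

Find each player's best response to every opponent strategy; NE are the intersections.
The row player's best responses — vs Low: High (payoff 2); vs Mid: Low (payoff 6); vs High: Mid (payoff 4).
The column player's best responses — vs Low: Mid (payoff -3); vs Mid: High (payoff 4); vs High: High (payoff 4); vs Premium: Low (payoff 1).
Mutual best responses occur at (Low, Mid) and (Mid, High); at each, neither player gains by switching.

(Low, Mid) and (Mid, High)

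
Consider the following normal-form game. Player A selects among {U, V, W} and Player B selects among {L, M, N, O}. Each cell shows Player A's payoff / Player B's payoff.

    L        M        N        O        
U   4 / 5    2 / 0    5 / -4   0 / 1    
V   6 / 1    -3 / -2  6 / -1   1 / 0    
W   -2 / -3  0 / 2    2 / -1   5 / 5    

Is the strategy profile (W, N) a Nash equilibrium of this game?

Holding Player B at N: Player A gets 2 from W but could get 6 by switching to V. Player A has a profitable deviation.

No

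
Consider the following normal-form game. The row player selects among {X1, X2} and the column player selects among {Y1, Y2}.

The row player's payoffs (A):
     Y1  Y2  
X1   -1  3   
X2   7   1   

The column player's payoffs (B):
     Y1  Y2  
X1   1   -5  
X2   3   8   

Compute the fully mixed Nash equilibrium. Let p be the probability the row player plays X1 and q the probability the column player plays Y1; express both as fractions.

p = 5/11, q = 1/5

In a mixed NE each player is indifferent between their pure strategies, so the opponent's mix sets the indifference.
The column player indifferent between Y1 and Y2: p·1 + (1−p)·3 = p·(-5) + (1−p)·8 ⟹ 3 + (-2)p = 8 + (-13)p ⟹ p = 5/11.
The row player indifferent between X1 and X2: q·(-1) + (1−q)·3 = q·7 + (1−q)·1 ⟹ 3 + (-4)q = 1 + 6q ⟹ q = 1/5.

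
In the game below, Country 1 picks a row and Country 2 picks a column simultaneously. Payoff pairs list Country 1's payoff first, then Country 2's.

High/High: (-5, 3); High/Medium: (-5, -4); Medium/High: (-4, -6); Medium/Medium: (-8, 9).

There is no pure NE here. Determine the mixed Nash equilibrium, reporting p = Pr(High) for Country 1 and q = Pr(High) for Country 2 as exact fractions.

In a mixed NE each player is indifferent between their pure strategies, so the opponent's mix sets the indifference.
Country 2 indifferent between High and Medium: p·3 + (1−p)·(-6) = p·(-4) + (1−p)·9 ⟹ (-6) + 9p = 9 + (-13)p ⟹ p = 15/22.
Country 1 indifferent between High and Medium: q·(-5) + (1−q)·(-5) = q·(-4) + (1−q)·(-8) ⟹ (-5) + 0q = (-8) + 4q ⟹ q = 3/4.

p = 15/22, q = 3/4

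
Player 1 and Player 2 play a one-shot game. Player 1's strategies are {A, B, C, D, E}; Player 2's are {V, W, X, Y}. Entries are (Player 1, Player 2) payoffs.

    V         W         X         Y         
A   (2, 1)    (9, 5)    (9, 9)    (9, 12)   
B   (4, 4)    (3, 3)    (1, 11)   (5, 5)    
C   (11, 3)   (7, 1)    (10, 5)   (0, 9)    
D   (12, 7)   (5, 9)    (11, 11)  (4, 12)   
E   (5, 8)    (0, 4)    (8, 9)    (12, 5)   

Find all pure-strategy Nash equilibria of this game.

No pure-strategy Nash equilibrium

Check mutual best responses: a cell is a NE iff neither player can gain by unilaterally deviating.
Player 1's best responses — vs V: D (payoff 12); vs W: A (payoff 9); vs X: D (payoff 11); vs Y: E (payoff 12).
Player 2's best responses — vs A: Y (payoff 12); vs B: X (payoff 11); vs C: Y (payoff 9); vs D: Y (payoff 12); vs E: X (payoff 9).
No cell has both players best-responding. For instance, Player 1's best reply to V is D, but against D Player 2 prefers Y over V.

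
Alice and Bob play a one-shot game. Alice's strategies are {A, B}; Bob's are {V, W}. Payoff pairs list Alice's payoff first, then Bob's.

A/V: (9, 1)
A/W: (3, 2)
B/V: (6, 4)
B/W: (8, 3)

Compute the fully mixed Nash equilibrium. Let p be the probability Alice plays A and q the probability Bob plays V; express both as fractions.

Each player's mixing probability is pinned down by making the *other* player indifferent.
Bob indifferent between V and W: p·1 + (1−p)·4 = p·2 + (1−p)·3 ⟹ 4 + (-3)p = 3 + (-1)p ⟹ p = 1/2.
Alice indifferent between A and B: q·9 + (1−q)·3 = q·6 + (1−q)·8 ⟹ 3 + 6q = 8 + (-2)q ⟹ q = 5/8.

p = 1/2, q = 5/8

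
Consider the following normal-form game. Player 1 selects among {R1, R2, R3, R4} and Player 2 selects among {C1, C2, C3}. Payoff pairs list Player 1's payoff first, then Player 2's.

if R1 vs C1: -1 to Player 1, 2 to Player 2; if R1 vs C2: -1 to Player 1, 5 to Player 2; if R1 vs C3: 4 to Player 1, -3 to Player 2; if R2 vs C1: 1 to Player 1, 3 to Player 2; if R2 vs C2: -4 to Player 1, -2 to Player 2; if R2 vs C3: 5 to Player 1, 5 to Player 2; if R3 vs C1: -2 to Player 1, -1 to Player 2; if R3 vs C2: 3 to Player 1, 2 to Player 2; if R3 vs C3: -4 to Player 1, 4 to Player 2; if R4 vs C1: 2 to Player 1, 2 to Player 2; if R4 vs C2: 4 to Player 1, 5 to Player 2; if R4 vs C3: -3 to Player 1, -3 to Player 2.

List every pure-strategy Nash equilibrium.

(R2, C3) and (R4, C2)

A profile is a Nash equilibrium when each player is best-responding to the other.
Player 1's best responses — vs C1: R4 (payoff 2); vs C2: R4 (payoff 4); vs C3: R2 (payoff 5).
Player 2's best responses — vs R1: C2 (payoff 5); vs R2: C3 (payoff 5); vs R3: C3 (payoff 4); vs R4: C2 (payoff 5).
Mutual best responses occur at (R2, C3) and (R4, C2); at each, neither player gains by switching.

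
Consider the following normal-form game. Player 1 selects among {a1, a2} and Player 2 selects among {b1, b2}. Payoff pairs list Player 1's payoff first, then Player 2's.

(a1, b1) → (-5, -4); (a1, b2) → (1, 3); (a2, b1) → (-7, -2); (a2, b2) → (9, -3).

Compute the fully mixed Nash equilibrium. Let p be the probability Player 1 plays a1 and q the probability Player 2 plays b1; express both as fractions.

p = 1/8, q = 4/5

In a mixed NE each player is indifferent between their pure strategies, so the opponent's mix sets the indifference.
Player 2 indifferent between b1 and b2: p·(-4) + (1−p)·(-2) = p·3 + (1−p)·(-3) ⟹ (-2) + (-2)p = (-3) + 6p ⟹ p = 1/8.
Player 1 indifferent between a1 and a2: q·(-5) + (1−q)·1 = q·(-7) + (1−q)·9 ⟹ 1 + (-6)q = 9 + (-16)q ⟹ q = 4/5.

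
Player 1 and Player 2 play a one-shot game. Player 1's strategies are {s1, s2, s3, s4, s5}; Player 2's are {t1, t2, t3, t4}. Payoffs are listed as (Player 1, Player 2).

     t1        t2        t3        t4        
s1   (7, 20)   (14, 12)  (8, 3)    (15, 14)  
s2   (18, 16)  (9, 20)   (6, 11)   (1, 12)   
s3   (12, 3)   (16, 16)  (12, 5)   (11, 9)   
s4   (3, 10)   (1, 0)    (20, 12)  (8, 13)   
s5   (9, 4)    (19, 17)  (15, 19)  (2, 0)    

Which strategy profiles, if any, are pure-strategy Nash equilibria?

There is no pure-strategy Nash equilibrium

Find each player's best response to every opponent strategy; NE are the intersections.
Player 1's best responses — vs t1: s2 (payoff 18); vs t2: s5 (payoff 19); vs t3: s4 (payoff 20); vs t4: s1 (payoff 15).
Player 2's best responses — vs s1: t1 (payoff 20); vs s2: t2 (payoff 20); vs s3: t2 (payoff 16); vs s4: t4 (payoff 13); vs s5: t3 (payoff 19).
No cell has both players best-responding. For instance, Player 1's best reply to t4 is s1, but against s1 Player 2 prefers t1 over t4.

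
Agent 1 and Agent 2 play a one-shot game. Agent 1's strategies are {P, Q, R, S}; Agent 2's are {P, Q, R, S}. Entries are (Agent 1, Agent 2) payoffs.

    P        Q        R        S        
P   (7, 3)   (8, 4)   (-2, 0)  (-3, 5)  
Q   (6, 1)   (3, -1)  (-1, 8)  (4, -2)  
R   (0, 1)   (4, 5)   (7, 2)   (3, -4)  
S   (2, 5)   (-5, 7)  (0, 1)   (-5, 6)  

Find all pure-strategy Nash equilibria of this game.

There is no pure-strategy Nash equilibrium

A profile is a Nash equilibrium when each player is best-responding to the other.
Agent 1's best responses — vs P: P (payoff 7); vs Q: P (payoff 8); vs R: R (payoff 7); vs S: Q (payoff 4).
Agent 2's best responses — vs P: S (payoff 5); vs Q: R (payoff 8); vs R: Q (payoff 5); vs S: Q (payoff 7).
No cell has both players best-responding. For instance, Agent 1's best reply to R is R, but against R Agent 2 prefers Q over R.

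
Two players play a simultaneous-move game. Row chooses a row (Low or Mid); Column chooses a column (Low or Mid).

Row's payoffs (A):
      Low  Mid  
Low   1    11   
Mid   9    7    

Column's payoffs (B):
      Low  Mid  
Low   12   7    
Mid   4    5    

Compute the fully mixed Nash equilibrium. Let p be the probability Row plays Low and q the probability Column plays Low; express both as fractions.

p = 1/6, q = 1/3

Each player's mixing probability is pinned down by making the *other* player indifferent.
Column indifferent between Low and Mid: p·12 + (1−p)·4 = p·7 + (1−p)·5 ⟹ 4 + 8p = 5 + 2p ⟹ p = 1/6.
Row indifferent between Low and Mid: q·1 + (1−q)·11 = q·9 + (1−q)·7 ⟹ 11 + (-10)q = 7 + 2q ⟹ q = 1/3.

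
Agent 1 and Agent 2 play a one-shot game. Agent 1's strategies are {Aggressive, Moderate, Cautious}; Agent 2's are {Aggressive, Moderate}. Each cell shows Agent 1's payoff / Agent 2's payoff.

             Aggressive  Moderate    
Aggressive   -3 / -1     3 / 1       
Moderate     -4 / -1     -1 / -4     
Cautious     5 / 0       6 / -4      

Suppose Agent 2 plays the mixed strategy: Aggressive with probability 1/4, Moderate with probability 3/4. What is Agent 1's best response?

Cautious

Agent 1's best reply maximizes expected payoff against the mix.
Aggressive: (1/4)·(-3) + (3/4)·3 = 3/2
Moderate: (1/4)·(-4) + (3/4)·(-1) = -7/4
Cautious: (1/4)·5 + (3/4)·6 = 23/4
Highest expected payoff is 23/4, from Cautious.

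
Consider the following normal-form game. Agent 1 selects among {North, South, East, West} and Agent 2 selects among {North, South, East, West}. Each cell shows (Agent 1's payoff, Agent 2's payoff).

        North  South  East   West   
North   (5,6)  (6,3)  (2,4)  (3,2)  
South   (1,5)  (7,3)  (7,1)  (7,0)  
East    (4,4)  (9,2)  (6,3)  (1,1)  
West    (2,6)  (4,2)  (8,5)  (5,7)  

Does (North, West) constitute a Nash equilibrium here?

Holding Agent 2 at West: Agent 1 gets 3 from North but could get 7 by switching to South. Agent 1 has a profitable deviation.

No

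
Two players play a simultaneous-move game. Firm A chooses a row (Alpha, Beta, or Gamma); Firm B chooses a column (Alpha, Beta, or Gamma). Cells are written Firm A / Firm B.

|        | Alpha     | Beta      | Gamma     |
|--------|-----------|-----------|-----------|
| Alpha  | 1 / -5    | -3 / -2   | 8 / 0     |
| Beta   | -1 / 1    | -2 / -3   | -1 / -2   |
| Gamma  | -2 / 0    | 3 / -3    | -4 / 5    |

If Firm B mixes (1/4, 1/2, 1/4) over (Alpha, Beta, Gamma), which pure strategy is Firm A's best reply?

Alpha

Compute Firm A's expected payoff from each pure strategy against the given mix.
Alpha: (1/4)·1 + (1/2)·(-3) + (1/4)·8 = 3/4
Beta: (1/4)·(-1) + (1/2)·(-2) + (1/4)·(-1) = -3/2
Gamma: (1/4)·(-2) + (1/2)·3 + (1/4)·(-4) = 0
Highest expected payoff is 3/4, from Alpha.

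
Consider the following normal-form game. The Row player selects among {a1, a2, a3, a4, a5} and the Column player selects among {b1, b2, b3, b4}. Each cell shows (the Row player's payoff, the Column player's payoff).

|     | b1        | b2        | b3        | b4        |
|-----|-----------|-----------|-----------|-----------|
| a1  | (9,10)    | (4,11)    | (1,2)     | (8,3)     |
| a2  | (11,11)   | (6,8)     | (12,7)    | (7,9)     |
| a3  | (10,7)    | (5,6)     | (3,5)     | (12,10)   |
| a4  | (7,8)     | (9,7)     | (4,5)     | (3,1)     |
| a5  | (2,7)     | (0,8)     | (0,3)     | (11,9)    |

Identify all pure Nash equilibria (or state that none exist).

(a2, b1) and (a3, b4)

Check mutual best responses: a cell is a NE iff neither player can gain by unilaterally deviating.
The Row player's best responses — vs b1: a2 (payoff 11); vs b2: a4 (payoff 9); vs b3: a2 (payoff 12); vs b4: a3 (payoff 12).
The Column player's best responses — vs a1: b2 (payoff 11); vs a2: b1 (payoff 11); vs a3: b4 (payoff 10); vs a4: b1 (payoff 8); vs a5: b4 (payoff 9).
Mutual best responses occur at (a2, b1) and (a3, b4); at each, neither player gains by switching.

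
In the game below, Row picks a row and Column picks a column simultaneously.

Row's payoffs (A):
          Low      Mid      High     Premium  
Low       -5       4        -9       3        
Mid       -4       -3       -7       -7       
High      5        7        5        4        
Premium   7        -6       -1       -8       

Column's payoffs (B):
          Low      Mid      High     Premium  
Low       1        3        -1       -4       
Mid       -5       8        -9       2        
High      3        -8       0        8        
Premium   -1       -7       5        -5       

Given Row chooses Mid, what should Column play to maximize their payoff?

Mid

With Row fixed at Mid, Column's payoffs are: Low → -5, Mid → 8, High → -9, Premium → 2.
The maximum is 8, achieved by Mid.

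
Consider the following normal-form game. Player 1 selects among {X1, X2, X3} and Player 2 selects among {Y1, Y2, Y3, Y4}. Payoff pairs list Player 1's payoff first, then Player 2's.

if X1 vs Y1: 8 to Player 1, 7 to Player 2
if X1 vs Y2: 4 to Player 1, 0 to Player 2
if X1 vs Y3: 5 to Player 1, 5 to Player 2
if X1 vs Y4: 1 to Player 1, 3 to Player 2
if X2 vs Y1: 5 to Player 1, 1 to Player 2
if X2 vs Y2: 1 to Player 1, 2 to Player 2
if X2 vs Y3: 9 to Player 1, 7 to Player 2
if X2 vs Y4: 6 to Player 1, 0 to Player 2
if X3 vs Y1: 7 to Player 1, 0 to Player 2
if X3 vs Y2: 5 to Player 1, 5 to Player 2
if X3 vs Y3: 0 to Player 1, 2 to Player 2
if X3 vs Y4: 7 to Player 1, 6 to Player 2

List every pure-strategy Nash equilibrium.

A profile is a Nash equilibrium when each player is best-responding to the other.
Player 1's best responses — vs Y1: X1 (payoff 8); vs Y2: X3 (payoff 5); vs Y3: X2 (payoff 9); vs Y4: X3 (payoff 7).
Player 2's best responses — vs X1: Y1 (payoff 7); vs X2: Y3 (payoff 7); vs X3: Y4 (payoff 6).
Mutual best responses occur at (X1, Y1), (X2, Y3), and (X3, Y4); at each, neither player gains by switching.

(X1, Y1), (X2, Y3), and (X3, Y4)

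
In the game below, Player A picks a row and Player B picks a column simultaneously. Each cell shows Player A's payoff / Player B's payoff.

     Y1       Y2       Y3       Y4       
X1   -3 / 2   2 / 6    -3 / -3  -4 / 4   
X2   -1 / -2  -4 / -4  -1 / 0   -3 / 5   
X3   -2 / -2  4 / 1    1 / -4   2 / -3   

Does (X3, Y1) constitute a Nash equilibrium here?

No

Holding Player B at Y1: Player A gets -2 from X3 but could get -1 by switching to X2. Player A has a profitable deviation.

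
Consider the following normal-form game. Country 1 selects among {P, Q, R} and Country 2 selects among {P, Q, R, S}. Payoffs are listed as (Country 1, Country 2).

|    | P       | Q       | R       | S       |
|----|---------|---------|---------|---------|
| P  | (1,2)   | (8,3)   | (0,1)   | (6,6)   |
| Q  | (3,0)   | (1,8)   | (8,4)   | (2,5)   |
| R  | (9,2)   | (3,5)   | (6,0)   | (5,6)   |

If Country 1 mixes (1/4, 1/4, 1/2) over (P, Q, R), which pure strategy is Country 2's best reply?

Compute Country 2's expected payoff from each pure strategy against the given mix.
P: (1/4)·2 + (1/4)·0 + (1/2)·2 = 3/2
Q: (1/4)·3 + (1/4)·8 + (1/2)·5 = 21/4
R: (1/4)·1 + (1/4)·4 + (1/2)·0 = 5/4
S: (1/4)·6 + (1/4)·5 + (1/2)·6 = 23/4
Highest expected payoff is 23/4, from S.

S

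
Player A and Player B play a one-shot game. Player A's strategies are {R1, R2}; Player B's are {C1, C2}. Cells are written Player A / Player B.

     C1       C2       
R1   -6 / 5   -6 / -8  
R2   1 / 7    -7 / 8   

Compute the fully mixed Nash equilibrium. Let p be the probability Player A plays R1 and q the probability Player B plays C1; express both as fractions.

p = 1/14, q = 1/8

In a mixed NE each player is indifferent between their pure strategies, so the opponent's mix sets the indifference.
Player B indifferent between C1 and C2: p·5 + (1−p)·7 = p·(-8) + (1−p)·8 ⟹ 7 + (-2)p = 8 + (-16)p ⟹ p = 1/14.
Player A indifferent between R1 and R2: q·(-6) + (1−q)·(-6) = q·1 + (1−q)·(-7) ⟹ (-6) + 0q = (-7) + 8q ⟹ q = 1/8.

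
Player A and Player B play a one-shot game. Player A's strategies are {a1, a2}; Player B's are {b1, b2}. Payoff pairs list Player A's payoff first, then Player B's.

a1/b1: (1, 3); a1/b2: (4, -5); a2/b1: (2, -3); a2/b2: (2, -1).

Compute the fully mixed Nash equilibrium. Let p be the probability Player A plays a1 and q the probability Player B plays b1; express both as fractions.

p = 1/5, q = 2/3

In a mixed NE each player is indifferent between their pure strategies, so the opponent's mix sets the indifference.
Player B indifferent between b1 and b2: p·3 + (1−p)·(-3) = p·(-5) + (1−p)·(-1) ⟹ (-3) + 6p = (-1) + (-4)p ⟹ p = 1/5.
Player A indifferent between a1 and a2: q·1 + (1−q)·4 = q·2 + (1−q)·2 ⟹ 4 + (-3)q = 2 + 0q ⟹ q = 2/3.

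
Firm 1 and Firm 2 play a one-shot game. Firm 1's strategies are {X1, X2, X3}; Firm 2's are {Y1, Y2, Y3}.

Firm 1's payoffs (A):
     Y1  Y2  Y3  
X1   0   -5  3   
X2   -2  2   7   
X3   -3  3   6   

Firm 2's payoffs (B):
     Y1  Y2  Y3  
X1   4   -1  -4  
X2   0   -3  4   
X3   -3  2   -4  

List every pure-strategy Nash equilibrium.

(X1, Y1), (X2, Y3), and (X3, Y2)

Find each player's best response to every opponent strategy; NE are the intersections.
Firm 1's best responses — vs Y1: X1 (payoff 0); vs Y2: X3 (payoff 3); vs Y3: X2 (payoff 7).
Firm 2's best responses — vs X1: Y1 (payoff 4); vs X2: Y3 (payoff 4); vs X3: Y2 (payoff 2).
Mutual best responses occur at (X1, Y1), (X2, Y3), and (X3, Y2); at each, neither player gains by switching.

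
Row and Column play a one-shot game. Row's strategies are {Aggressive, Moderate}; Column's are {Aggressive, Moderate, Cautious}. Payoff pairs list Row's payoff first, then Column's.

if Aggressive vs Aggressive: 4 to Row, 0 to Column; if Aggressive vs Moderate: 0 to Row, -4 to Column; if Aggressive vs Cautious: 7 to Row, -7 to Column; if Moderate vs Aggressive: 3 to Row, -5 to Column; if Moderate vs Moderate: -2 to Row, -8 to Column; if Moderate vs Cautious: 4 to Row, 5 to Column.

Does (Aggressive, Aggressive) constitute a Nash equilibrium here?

Yes

Holding Column at Aggressive: Row gets 4 from Aggressive, versus 3 from Moderate. No profitable deviation for Row.
Holding Row at Aggressive: Column gets 0 from Aggressive, versus -4 from Moderate, -7 from Cautious. No profitable deviation for Column either.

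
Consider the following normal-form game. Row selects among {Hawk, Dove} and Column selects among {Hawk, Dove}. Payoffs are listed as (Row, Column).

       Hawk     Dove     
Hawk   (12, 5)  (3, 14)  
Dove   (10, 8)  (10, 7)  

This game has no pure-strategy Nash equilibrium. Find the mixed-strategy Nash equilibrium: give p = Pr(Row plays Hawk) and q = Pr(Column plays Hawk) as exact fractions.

In a mixed NE each player is indifferent between their pure strategies, so the opponent's mix sets the indifference.
Column indifferent between Hawk and Dove: p·5 + (1−p)·8 = p·14 + (1−p)·7 ⟹ 8 + (-3)p = 7 + 7p ⟹ p = 1/10.
Row indifferent between Hawk and Dove: q·12 + (1−q)·3 = q·10 + (1−q)·10 ⟹ 3 + 9q = 10 + 0q ⟹ q = 7/9.

p = 1/10, q = 7/9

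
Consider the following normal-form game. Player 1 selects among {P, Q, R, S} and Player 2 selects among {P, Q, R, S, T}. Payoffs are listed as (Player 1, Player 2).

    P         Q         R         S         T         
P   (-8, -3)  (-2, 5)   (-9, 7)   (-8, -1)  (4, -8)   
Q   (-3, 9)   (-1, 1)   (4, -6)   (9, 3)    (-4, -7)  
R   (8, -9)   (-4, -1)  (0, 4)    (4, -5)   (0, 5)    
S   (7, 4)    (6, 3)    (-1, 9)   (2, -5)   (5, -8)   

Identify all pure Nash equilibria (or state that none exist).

None

Check mutual best responses: a cell is a NE iff neither player can gain by unilaterally deviating.
Player 1's best responses — vs P: R (payoff 8); vs Q: S (payoff 6); vs R: Q (payoff 4); vs S: Q (payoff 9); vs T: S (payoff 5).
Player 2's best responses — vs P: R (payoff 7); vs Q: P (payoff 9); vs R: T (payoff 5); vs S: R (payoff 9).
No cell has both players best-responding. For instance, Player 1's best reply to S is Q, but against Q Player 2 prefers P over S.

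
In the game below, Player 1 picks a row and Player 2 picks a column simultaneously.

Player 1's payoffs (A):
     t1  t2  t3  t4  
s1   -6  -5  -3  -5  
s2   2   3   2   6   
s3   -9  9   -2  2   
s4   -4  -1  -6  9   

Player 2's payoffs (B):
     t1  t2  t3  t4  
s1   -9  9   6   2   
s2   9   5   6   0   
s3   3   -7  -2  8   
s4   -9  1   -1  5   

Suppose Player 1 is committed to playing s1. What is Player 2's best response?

With Player 1 fixed at s1, Player 2's payoffs are: t1 → -9, t2 → 9, t3 → 6, t4 → 2.
The maximum is 9, achieved by t2.

t2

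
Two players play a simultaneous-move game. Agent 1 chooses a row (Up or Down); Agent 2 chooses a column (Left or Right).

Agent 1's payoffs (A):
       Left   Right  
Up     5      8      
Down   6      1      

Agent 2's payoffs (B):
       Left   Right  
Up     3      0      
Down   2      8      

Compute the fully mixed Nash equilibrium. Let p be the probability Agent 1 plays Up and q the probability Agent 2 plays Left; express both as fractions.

p = 2/3, q = 7/8

In a mixed NE each player is indifferent between their pure strategies, so the opponent's mix sets the indifference.
Agent 2 indifferent between Left and Right: p·3 + (1−p)·2 = p·0 + (1−p)·8 ⟹ 2 + 1p = 8 + (-8)p ⟹ p = 2/3.
Agent 1 indifferent between Up and Down: q·5 + (1−q)·8 = q·6 + (1−q)·1 ⟹ 8 + (-3)q = 1 + 5q ⟹ q = 7/8.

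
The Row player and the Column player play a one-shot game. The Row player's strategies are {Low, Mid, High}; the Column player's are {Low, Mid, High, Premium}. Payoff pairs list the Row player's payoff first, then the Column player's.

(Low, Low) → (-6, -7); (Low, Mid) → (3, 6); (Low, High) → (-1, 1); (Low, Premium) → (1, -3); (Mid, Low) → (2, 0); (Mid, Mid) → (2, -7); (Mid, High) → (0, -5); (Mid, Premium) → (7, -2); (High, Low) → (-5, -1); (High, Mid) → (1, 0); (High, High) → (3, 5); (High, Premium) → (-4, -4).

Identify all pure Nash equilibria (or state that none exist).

(Low, Mid), (Mid, Low), and (High, High)

Check mutual best responses: a cell is a NE iff neither player can gain by unilaterally deviating.
The Row player's best responses — vs Low: Mid (payoff 2); vs Mid: Low (payoff 3); vs High: High (payoff 3); vs Premium: Mid (payoff 7).
The Column player's best responses — vs Low: Mid (payoff 6); vs Mid: Low (payoff 0); vs High: High (payoff 5).
Mutual best responses occur at (Low, Mid), (Mid, Low), and (High, High); at each, neither player gains by switching.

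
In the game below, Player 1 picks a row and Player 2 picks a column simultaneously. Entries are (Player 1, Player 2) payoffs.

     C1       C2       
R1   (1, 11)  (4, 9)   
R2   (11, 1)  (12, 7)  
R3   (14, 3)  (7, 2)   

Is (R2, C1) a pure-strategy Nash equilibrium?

Holding Player 2 at C1: Player 1 gets 11 from R2 but could get 14 by switching to R3. Player 1 has a profitable deviation.

No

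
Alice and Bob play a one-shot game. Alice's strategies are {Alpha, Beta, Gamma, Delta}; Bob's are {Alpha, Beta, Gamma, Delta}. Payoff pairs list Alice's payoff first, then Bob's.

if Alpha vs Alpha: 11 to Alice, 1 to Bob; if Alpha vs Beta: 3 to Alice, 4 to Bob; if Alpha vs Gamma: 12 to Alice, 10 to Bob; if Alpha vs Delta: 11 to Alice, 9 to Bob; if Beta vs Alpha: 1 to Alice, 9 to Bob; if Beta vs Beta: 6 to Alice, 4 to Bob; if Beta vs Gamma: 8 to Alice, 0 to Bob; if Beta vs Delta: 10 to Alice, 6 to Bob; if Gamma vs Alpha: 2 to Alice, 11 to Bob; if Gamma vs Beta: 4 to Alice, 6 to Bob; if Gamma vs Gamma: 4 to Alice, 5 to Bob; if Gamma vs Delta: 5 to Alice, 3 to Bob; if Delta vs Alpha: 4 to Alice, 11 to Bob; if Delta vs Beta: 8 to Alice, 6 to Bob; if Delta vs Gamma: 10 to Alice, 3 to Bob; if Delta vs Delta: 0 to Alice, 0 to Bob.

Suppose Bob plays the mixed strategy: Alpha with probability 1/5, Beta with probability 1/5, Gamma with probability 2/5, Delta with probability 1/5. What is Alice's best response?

Alpha

Alice's best reply maximizes expected payoff against the mix.
Alpha: (1/5)·11 + (1/5)·3 + (2/5)·12 + (1/5)·11 = 49/5
Beta: (1/5)·1 + (1/5)·6 + (2/5)·8 + (1/5)·10 = 33/5
Gamma: (1/5)·2 + (1/5)·4 + (2/5)·4 + (1/5)·5 = 19/5
Delta: (1/5)·4 + (1/5)·8 + (2/5)·10 + (1/5)·0 = 32/5
Highest expected payoff is 49/5, from Alpha.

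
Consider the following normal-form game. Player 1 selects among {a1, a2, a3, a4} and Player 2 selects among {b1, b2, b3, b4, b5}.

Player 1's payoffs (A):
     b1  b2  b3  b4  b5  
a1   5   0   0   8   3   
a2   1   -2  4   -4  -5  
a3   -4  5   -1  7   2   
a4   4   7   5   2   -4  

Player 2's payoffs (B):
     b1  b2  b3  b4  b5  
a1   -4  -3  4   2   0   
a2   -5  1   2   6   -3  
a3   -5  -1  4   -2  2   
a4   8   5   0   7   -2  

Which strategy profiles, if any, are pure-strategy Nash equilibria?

A profile is a Nash equilibrium when each player is best-responding to the other.
Player 1's best responses — vs b1: a1 (payoff 5); vs b2: a4 (payoff 7); vs b3: a4 (payoff 5); vs b4: a1 (payoff 8); vs b5: a1 (payoff 3).
Player 2's best responses — vs a1: b3 (payoff 4); vs a2: b4 (payoff 6); vs a3: b3 (payoff 4); vs a4: b1 (payoff 8).
No cell has both players best-responding. For instance, Player 1's best reply to b3 is a4, but against a4 Player 2 prefers b1 over b3.

No pure-strategy Nash equilibrium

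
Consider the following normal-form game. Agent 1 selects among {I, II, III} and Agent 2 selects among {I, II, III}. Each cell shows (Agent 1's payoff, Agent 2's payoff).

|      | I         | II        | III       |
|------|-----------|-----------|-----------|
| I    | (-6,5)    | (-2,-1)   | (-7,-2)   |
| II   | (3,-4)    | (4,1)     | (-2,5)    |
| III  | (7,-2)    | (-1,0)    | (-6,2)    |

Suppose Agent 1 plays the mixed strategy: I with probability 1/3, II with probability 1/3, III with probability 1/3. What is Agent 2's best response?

III

Agent 2's best reply maximizes expected payoff against the mix.
I: (1/3)·5 + (1/3)·(-4) + (1/3)·(-2) = -1/3
II: (1/3)·(-1) + (1/3)·1 + (1/3)·0 = 0
III: (1/3)·(-2) + (1/3)·5 + (1/3)·2 = 5/3
Highest expected payoff is 5/3, from III.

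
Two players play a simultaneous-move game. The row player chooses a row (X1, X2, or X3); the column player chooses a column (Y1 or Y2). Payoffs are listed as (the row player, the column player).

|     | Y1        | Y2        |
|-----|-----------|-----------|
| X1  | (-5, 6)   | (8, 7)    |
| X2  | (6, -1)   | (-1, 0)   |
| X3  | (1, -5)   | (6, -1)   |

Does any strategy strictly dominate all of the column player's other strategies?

A strategy is strictly dominant if it gives the column player a strictly higher payoff than every other strategy, against every choice by the opponent.
Y2 strictly dominates: vs X1: 7 > 6; vs X2: 0 > -1; vs X3: -1 > -5.

Y2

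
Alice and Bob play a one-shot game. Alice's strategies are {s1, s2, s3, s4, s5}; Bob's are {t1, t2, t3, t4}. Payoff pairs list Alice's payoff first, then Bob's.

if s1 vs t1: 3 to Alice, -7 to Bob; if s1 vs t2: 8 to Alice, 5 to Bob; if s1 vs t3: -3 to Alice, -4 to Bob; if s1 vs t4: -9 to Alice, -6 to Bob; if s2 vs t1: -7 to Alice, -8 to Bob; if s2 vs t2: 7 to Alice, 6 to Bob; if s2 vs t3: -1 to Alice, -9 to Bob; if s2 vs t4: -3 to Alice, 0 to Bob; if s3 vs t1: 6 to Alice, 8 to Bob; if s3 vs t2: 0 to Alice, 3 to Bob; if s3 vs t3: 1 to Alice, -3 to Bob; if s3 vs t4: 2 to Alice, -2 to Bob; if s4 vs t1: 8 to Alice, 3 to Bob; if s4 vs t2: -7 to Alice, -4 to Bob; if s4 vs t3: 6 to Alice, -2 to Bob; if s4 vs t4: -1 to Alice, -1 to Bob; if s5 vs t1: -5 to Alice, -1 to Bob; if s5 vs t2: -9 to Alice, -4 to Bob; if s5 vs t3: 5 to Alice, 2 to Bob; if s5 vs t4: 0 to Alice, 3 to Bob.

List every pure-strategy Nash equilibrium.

A profile is a Nash equilibrium when each player is best-responding to the other.
Alice's best responses — vs t1: s4 (payoff 8); vs t2: s1 (payoff 8); vs t3: s4 (payoff 6); vs t4: s3 (payoff 2).
Bob's best responses — vs s1: t2 (payoff 5); vs s2: t2 (payoff 6); vs s3: t1 (payoff 8); vs s4: t1 (payoff 3); vs s5: t4 (payoff 3).
Mutual best responses occur at (s1, t2) and (s4, t1); at each, neither player gains by switching.

(s1, t2) and (s4, t1)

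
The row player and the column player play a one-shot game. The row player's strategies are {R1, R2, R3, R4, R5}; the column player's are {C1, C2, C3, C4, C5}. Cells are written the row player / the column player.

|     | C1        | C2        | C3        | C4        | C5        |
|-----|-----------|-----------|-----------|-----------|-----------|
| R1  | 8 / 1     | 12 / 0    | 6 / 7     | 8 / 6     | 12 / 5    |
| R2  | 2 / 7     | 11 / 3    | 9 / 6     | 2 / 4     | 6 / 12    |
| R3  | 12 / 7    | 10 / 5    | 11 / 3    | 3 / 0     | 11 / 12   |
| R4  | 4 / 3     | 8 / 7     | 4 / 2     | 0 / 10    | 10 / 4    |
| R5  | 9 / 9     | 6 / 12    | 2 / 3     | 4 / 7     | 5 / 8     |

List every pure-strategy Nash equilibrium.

A profile is a Nash equilibrium when each player is best-responding to the other.
The row player's best responses — vs C1: R3 (payoff 12); vs C2: R1 (payoff 12); vs C3: R3 (payoff 11); vs C4: R1 (payoff 8); vs C5: R1 (payoff 12).
The column player's best responses — vs R1: C3 (payoff 7); vs R2: C5 (payoff 12); vs R3: C5 (payoff 12); vs R4: C4 (payoff 10); vs R5: C2 (payoff 12).
No cell has both players best-responding. For instance, the row player's best reply to C4 is R1, but against R1 the column player prefers C3 over C4.

There is no pure-strategy Nash equilibrium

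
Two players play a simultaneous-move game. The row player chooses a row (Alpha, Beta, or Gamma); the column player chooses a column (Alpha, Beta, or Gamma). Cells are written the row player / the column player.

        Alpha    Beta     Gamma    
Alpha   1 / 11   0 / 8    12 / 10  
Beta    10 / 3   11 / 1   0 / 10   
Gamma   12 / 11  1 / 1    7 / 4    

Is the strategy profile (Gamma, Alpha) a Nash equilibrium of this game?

Yes

Holding the column player at Alpha: the row player gets 12 from Gamma, versus 1 from Alpha, 10 from Beta. No profitable deviation for the row player.
Holding the row player at Gamma: the column player gets 11 from Alpha, versus 1 from Beta, 4 from Gamma. No profitable deviation for the column player either.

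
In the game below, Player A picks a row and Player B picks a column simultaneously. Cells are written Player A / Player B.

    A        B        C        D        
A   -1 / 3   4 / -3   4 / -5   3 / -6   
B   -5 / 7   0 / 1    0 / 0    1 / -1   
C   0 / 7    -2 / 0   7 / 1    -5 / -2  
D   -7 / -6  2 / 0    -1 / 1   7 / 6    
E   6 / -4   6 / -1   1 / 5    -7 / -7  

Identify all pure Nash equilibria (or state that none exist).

(D, D)

Check mutual best responses: a cell is a NE iff neither player can gain by unilaterally deviating.
Player A's best responses — vs A: E (payoff 6); vs B: E (payoff 6); vs C: C (payoff 7); vs D: D (payoff 7).
Player B's best responses — vs A: A (payoff 3); vs B: A (payoff 7); vs C: A (payoff 7); vs D: D (payoff 6); vs E: C (payoff 5).
The only mutual best response is (D, D); neither player gains by switching there.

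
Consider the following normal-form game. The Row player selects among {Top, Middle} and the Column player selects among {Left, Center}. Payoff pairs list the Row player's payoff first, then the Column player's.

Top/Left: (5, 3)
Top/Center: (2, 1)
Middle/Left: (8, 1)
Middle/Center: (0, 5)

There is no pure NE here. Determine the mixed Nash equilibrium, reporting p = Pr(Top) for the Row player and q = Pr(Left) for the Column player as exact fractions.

p = 2/3, q = 2/5

In a mixed NE each player is indifferent between their pure strategies, so the opponent's mix sets the indifference.
The Column player indifferent between Left and Center: p·3 + (1−p)·1 = p·1 + (1−p)·5 ⟹ 1 + 2p = 5 + (-4)p ⟹ p = 2/3.
The Row player indifferent between Top and Middle: q·5 + (1−q)·2 = q·8 + (1−q)·0 ⟹ 2 + 3q = 0 + 8q ⟹ q = 2/5.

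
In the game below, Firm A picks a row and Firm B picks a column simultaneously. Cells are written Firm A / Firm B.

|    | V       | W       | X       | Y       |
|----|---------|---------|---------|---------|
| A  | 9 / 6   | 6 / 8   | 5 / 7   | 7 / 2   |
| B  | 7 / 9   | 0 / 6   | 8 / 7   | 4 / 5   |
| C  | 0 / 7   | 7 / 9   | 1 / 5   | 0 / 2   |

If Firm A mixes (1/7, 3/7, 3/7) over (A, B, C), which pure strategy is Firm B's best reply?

Firm B's best reply maximizes expected payoff against the mix.
V: (1/7)·6 + (3/7)·9 + (3/7)·7 = 54/7
W: (1/7)·8 + (3/7)·6 + (3/7)·9 = 53/7
X: (1/7)·7 + (3/7)·7 + (3/7)·5 = 43/7
Y: (1/7)·2 + (3/7)·5 + (3/7)·2 = 23/7
Highest expected payoff is 54/7, from V.

V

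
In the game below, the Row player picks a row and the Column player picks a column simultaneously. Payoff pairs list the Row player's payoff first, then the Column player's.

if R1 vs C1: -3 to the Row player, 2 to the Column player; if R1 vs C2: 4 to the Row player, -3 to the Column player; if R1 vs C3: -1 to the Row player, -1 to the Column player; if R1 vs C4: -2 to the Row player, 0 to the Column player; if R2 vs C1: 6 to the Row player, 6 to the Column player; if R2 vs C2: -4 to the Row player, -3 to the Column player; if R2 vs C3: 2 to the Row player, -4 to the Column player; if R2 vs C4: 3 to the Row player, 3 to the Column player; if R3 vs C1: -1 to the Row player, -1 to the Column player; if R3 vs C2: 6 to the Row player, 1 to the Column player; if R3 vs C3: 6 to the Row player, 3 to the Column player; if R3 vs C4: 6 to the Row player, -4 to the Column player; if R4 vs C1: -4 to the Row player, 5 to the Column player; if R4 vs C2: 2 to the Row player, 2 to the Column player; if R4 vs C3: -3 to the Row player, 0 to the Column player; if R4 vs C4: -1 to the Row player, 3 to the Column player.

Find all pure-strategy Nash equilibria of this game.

Check mutual best responses: a cell is a NE iff neither player can gain by unilaterally deviating.
The Row player's best responses — vs C1: R2 (payoff 6); vs C2: R3 (payoff 6); vs C3: R3 (payoff 6); vs C4: R3 (payoff 6).
The Column player's best responses — vs R1: C1 (payoff 2); vs R2: C1 (payoff 6); vs R3: C3 (payoff 3); vs R4: C1 (payoff 5).
Mutual best responses occur at (R2, C1) and (R3, C3); at each, neither player gains by switching.

(R2, C1) and (R3, C3)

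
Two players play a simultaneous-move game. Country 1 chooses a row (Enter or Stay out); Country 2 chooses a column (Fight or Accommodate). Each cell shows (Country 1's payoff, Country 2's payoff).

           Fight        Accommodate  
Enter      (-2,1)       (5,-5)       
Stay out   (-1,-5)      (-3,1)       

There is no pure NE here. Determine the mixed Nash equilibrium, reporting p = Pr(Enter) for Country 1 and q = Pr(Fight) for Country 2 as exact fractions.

p = 1/2, q = 8/9

In a mixed NE each player is indifferent between their pure strategies, so the opponent's mix sets the indifference.
Country 2 indifferent between Fight and Accommodate: p·1 + (1−p)·(-5) = p·(-5) + (1−p)·1 ⟹ (-5) + 6p = 1 + (-6)p ⟹ p = 1/2.
Country 1 indifferent between Enter and Stay out: q·(-2) + (1−q)·5 = q·(-1) + (1−q)·(-3) ⟹ 5 + (-7)q = (-3) + 2q ⟹ q = 8/9.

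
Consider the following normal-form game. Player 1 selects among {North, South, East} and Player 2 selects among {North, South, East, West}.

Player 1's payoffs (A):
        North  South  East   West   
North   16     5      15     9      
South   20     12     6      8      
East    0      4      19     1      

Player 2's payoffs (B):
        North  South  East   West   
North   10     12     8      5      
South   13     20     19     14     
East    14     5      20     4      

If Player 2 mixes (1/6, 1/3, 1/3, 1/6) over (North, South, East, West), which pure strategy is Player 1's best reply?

Compute Player 1's expected payoff from each pure strategy against the given mix.
North: (1/6)·16 + (1/3)·5 + (1/3)·15 + (1/6)·9 = 65/6
South: (1/6)·20 + (1/3)·12 + (1/3)·6 + (1/6)·8 = 32/3
East: (1/6)·0 + (1/3)·4 + (1/3)·19 + (1/6)·1 = 47/6
Highest expected payoff is 65/6, from North.

North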